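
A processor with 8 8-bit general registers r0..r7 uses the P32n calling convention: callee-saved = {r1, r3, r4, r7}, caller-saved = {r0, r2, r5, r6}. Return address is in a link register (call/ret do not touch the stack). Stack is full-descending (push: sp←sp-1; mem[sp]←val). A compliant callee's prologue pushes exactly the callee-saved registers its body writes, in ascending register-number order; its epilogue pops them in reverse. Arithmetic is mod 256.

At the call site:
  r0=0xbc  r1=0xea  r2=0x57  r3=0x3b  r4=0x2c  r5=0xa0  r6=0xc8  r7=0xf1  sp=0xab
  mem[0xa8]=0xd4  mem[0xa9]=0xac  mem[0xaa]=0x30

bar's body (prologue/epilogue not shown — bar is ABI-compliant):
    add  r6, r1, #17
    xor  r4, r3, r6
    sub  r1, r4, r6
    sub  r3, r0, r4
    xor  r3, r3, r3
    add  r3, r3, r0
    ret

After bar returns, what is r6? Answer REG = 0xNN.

prologue: push r1 → mem[0xaa]=0xea, sp=0xaa
prologue: push r3 → mem[0xa9]=0x3b, sp=0xa9
prologue: push r4 → mem[0xa8]=0x2c, sp=0xa8
body[0] add  r6, r1, #17 → r6=0xfb
body[1] xor  r4, r3, r6 → r4=0xc0
body[2] sub  r1, r4, r6 → r1=0xc5
body[3] sub  r3, r0, r4 → r3=0xfc
body[4] xor  r3, r3, r3 → r3=0x00
body[5] add  r3, r3, r0 → r3=0xbc
epilogue: pop r4=0x2c, sp=0xa9
epilogue: pop r3=0x3b, sp=0xaa
epilogue: pop r1=0xea, sp=0xab
r6 is caller-saved → body value

REG = 0xfb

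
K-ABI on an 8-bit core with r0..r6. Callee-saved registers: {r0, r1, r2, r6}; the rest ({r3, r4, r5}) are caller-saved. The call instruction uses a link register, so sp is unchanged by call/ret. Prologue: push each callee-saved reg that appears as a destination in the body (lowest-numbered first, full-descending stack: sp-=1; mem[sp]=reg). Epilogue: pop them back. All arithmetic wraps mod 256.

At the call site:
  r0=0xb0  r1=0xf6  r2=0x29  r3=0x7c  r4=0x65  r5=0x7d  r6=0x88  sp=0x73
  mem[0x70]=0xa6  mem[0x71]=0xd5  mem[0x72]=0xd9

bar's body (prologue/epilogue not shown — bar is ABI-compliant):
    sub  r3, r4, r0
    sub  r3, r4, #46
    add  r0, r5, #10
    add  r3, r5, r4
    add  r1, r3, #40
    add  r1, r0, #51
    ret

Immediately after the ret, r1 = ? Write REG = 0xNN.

REG = 0xf6

prologue: push r0 → mem[0x72]=0xb0, sp=0x72
prologue: push r1 → mem[0x71]=0xf6, sp=0x71
body[0] sub  r3, r4, r0 → r3=0xb5
body[1] sub  r3, r4, #46 → r3=0x37
body[2] add  r0, r5, #10 → r0=0x87
body[3] add  r3, r5, r4 → r3=0xe2
body[4] add  r1, r3, #40 → r1=0x0a
body[5] add  r1, r0, #51 → r1=0xba
epilogue: pop r1=0xf6, sp=0x72
epilogue: pop r0=0xb0, sp=0x73
r1 is callee-saved → restored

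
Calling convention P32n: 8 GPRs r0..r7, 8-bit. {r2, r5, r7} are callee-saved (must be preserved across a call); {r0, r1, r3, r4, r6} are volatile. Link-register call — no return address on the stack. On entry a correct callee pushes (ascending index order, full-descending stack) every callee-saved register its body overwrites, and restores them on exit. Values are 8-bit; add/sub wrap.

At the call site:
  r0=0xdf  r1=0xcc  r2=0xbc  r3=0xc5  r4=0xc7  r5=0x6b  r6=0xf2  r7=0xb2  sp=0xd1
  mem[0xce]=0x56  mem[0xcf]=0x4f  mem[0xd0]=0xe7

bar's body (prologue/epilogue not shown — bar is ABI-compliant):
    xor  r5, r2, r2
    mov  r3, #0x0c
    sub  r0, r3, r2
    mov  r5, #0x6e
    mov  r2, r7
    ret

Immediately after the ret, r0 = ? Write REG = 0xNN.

prologue: push r2 → mem[0xd0]=0xbc, sp=0xd0
prologue: push r5 → mem[0xcf]=0x6b, sp=0xcf
body[0] xor  r5, r2, r2 → r5=0x00
body[1] mov  r3, #0x0c → r3=0x0c
body[2] sub  r0, r3, r2 → r0=0x50
body[3] mov  r5, #0x6e → r5=0x6e
body[4] mov  r2, r7 → r2=0xb2
epilogue: pop r5=0x6b, sp=0xd0
epilogue: pop r2=0xbc, sp=0xd1
r0 is caller-saved → body value

REG = 0x50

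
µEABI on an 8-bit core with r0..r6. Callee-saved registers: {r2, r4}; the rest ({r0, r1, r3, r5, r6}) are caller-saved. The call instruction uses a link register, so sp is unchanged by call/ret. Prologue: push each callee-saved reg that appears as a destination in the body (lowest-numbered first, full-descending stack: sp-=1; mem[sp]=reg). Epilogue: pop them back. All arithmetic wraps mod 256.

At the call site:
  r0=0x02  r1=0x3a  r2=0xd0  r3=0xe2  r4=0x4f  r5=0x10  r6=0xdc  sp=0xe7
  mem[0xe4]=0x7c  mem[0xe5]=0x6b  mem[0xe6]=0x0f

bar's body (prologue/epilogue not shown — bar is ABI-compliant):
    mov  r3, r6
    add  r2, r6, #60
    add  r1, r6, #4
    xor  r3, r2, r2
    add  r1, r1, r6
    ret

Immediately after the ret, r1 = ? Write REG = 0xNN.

REG = 0xbc

prologue: push r2 -> mem[0xe6]=0xd0, sp=0xe6
body[0] mov  r3, r6 -> r3=0xdc
body[1] add  r2, r6, #60 -> r2=0x18
body[2] add  r1, r6, #4 -> r1=0xe0
body[3] xor  r3, r2, r2 -> r3=0x00
body[4] add  r1, r1, r6 -> r1=0xbc
epilogue: pop r2=0xd0, sp=0xe7
r1 is caller-saved -> body value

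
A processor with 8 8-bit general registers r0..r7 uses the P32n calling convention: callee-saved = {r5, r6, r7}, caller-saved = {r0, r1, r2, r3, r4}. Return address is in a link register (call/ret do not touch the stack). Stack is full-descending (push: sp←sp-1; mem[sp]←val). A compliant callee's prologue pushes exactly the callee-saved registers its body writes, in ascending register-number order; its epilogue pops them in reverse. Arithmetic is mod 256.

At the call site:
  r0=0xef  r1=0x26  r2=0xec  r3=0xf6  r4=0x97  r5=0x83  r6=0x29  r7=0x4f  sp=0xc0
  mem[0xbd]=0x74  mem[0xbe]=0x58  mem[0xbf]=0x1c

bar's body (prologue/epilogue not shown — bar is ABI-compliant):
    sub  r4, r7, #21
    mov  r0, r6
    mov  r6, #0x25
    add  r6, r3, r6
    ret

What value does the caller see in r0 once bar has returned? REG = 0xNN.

REG = 0x29

prologue: push r6 → mem[0xbf]=0x29, sp=0xbf
body[0] sub  r4, r7, #21 → r4=0x3a
body[1] mov  r0, r6 → r0=0x29
body[2] mov  r6, #0x25 → r6=0x25
body[3] add  r6, r3, r6 → r6=0x1b
epilogue: pop r6=0x29, sp=0xc0
r0 is caller-saved → body value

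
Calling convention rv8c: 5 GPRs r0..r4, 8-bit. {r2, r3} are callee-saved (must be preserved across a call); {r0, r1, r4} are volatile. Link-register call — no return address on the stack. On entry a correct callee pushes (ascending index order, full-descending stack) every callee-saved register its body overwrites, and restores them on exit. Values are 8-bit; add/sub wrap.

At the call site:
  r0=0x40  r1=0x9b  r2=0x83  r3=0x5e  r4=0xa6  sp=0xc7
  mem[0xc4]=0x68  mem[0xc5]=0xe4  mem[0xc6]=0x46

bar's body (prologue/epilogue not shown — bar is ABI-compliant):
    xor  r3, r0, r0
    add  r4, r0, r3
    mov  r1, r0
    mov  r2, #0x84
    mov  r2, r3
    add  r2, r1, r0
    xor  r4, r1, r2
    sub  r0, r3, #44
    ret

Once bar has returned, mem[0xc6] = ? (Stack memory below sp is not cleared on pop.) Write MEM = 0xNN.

MEM = 0x83

prologue: push r2 → mem[0xc6]=0x83, sp=0xc6
prologue: push r3 → mem[0xc5]=0x5e, sp=0xc5
body[0] xor  r3, r0, r0 → r3=0x00
body[1] add  r4, r0, r3 → r4=0x40
body[2] mov  r1, r0 → r1=0x40
body[3] mov  r2, #0x84 → r2=0x84
body[4] mov  r2, r3 → r2=0x00
body[5] add  r2, r1, r0 → r2=0x80
body[6] xor  r4, r1, r2 → r4=0xc0
body[7] sub  r0, r3, #44 → r0=0xd4
epilogue: pop r3=0x5e, sp=0xc6
epilogue: pop r2=0x83, sp=0xc7
prologue pushed ['r2', 'r3'] at ['0xc6', '0xc5']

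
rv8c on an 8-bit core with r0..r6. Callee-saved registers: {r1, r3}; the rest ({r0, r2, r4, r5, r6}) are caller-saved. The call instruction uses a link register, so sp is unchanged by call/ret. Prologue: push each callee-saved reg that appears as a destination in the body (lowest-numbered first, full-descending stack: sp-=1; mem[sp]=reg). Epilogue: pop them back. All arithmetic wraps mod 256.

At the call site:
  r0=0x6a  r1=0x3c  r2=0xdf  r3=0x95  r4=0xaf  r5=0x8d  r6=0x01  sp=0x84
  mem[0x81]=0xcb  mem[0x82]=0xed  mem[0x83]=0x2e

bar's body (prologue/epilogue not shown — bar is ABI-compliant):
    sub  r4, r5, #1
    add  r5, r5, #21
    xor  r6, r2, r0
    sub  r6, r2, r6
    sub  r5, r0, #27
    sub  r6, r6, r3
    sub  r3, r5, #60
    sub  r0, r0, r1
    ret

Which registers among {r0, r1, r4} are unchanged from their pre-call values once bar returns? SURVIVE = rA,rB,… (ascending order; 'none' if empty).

prologue: push r3 → mem[0x83]=0x95, sp=0x83
body[0] sub  r4, r5, #1 → r4=0x8c
body[1] add  r5, r5, #21 → r5=0xa2
body[2] xor  r6, r2, r0 → r6=0xb5
body[3] sub  r6, r2, r6 → r6=0x2a
body[4] sub  r5, r0, #27 → r5=0x4f
body[5] sub  r6, r6, r3 → r6=0x95
body[6] sub  r3, r5, #60 → r3=0x13
body[7] sub  r0, r0, r1 → r0=0x2e
epilogue: pop r3=0x95, sp=0x84
r0: caller-saved, written=True
r1: callee-saved, written=False
r4: caller-saved, written=True

SURVIVE = r1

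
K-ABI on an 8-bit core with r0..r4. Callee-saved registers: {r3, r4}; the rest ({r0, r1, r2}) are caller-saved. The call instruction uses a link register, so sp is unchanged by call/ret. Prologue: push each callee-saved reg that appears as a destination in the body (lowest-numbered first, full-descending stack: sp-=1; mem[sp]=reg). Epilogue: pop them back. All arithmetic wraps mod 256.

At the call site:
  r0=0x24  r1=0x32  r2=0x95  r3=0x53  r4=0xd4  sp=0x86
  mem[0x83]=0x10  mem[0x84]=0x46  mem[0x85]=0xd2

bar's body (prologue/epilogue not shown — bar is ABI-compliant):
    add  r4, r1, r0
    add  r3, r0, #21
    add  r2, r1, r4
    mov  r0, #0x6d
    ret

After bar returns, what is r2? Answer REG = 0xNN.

REG = 0x88

prologue: push r3 → mem[0x85]=0x53, sp=0x85
prologue: push r4 → mem[0x84]=0xd4, sp=0x84
body[0] add  r4, r1, r0 → r4=0x56
body[1] add  r3, r0, #21 → r3=0x39
body[2] add  r2, r1, r4 → r2=0x88
body[3] mov  r0, #0x6d → r0=0x6d
epilogue: pop r4=0xd4, sp=0x85
epilogue: pop r3=0x53, sp=0x86
r2 is caller-saved → body value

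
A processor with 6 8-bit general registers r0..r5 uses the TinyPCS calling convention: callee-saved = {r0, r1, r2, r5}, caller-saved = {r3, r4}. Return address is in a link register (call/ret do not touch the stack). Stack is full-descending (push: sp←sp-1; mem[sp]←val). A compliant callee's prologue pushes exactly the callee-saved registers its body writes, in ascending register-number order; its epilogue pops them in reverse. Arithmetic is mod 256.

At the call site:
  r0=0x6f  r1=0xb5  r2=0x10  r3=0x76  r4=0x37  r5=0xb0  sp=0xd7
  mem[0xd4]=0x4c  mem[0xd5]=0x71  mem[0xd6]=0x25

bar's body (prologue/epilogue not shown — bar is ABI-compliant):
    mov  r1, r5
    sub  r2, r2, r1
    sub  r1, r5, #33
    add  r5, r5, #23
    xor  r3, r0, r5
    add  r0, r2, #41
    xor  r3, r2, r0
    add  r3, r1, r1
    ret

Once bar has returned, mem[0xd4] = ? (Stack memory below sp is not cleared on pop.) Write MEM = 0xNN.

MEM = 0x10

prologue: push r0 → mem[0xd6]=0x6f, sp=0xd6
prologue: push r1 → mem[0xd5]=0xb5, sp=0xd5
prologue: push r2 → mem[0xd4]=0x10, sp=0xd4
prologue: push r5 → mem[0xd3]=0xb0, sp=0xd3
body[0] mov  r1, r5 → r1=0xb0
body[1] sub  r2, r2, r1 → r2=0x60
body[2] sub  r1, r5, #33 → r1=0x8f
body[3] add  r5, r5, #23 → r5=0xc7
body[4] xor  r3, r0, r5 → r3=0xa8
body[5] add  r0, r2, #41 → r0=0x89
body[6] xor  r3, r2, r0 → r3=0xe9
body[7] add  r3, r1, r1 → r3=0x1e
epilogue: pop r5=0xb0, sp=0xd4
epilogue: pop r2=0x10, sp=0xd5
epilogue: pop r1=0xb5, sp=0xd6
epilogue: pop r0=0x6f, sp=0xd7
prologue pushed ['r0', 'r1', 'r2', 'r5'] at ['0xd6', '0xd5', '0xd4', '0xd3']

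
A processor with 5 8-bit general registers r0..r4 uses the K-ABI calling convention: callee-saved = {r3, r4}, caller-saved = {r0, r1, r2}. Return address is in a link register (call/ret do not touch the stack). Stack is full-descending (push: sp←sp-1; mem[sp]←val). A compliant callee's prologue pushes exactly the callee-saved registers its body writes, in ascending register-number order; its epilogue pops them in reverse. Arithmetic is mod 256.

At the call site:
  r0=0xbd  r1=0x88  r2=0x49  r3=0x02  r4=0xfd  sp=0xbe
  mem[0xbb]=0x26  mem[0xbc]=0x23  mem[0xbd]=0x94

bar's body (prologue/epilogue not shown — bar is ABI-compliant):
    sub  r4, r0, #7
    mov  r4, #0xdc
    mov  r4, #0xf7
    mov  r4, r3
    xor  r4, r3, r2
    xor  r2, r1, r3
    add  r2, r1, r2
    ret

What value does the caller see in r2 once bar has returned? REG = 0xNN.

REG = 0x12

prologue: push r4 -> mem[0xbd]=0xfd, sp=0xbd
body[0] sub  r4, r0, #7 -> r4=0xb6
body[1] mov  r4, #0xdc -> r4=0xdc
body[2] mov  r4, #0xf7 -> r4=0xf7
body[3] mov  r4, r3 -> r4=0x02
body[4] xor  r4, r3, r2 -> r4=0x4b
body[5] xor  r2, r1, r3 -> r2=0x8a
body[6] add  r2, r1, r2 -> r2=0x12
epilogue: pop r4=0xfd, sp=0xbe
r2 is caller-saved -> body value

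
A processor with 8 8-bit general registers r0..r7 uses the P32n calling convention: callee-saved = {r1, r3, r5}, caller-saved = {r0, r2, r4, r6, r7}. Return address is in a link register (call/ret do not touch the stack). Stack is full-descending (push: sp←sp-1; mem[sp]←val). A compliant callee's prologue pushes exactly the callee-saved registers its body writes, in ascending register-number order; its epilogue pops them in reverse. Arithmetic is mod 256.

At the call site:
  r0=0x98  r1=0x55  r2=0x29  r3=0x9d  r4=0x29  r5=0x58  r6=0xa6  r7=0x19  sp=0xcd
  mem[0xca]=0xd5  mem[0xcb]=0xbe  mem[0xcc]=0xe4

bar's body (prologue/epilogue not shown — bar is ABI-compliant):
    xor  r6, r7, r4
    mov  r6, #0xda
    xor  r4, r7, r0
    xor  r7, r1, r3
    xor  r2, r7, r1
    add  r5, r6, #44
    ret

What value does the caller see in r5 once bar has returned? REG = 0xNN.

REG = 0x58

prologue: push r5 -> mem[0xcc]=0x58, sp=0xcc
body[0] xor  r6, r7, r4 -> r6=0x30
body[1] mov  r6, #0xda -> r6=0xda
body[2] xor  r4, r7, r0 -> r4=0x81
body[3] xor  r7, r1, r3 -> r7=0xc8
body[4] xor  r2, r7, r1 -> r2=0x9d
body[5] add  r5, r6, #44 -> r5=0x06
epilogue: pop r5=0x58, sp=0xcd
r5 is callee-saved -> restored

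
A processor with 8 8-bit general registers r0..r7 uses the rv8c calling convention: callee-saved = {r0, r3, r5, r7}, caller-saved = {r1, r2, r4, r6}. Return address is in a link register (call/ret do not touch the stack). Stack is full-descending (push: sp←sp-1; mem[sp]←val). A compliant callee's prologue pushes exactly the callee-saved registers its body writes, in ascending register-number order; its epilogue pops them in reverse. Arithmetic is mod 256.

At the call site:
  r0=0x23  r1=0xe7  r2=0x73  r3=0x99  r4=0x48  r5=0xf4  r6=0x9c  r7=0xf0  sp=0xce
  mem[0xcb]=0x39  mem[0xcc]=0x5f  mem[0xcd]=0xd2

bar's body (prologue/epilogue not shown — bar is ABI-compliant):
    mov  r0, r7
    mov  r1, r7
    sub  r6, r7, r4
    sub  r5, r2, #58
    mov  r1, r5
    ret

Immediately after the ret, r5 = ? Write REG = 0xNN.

prologue: push r0 → mem[0xcd]=0x23, sp=0xcd
prologue: push r5 → mem[0xcc]=0xf4, sp=0xcc
body[0] mov  r0, r7 → r0=0xf0
body[1] mov  r1, r7 → r1=0xf0
body[2] sub  r6, r7, r4 → r6=0xa8
body[3] sub  r5, r2, #58 → r5=0x39
body[4] mov  r1, r5 → r1=0x39
epilogue: pop r5=0xf4, sp=0xcd
epilogue: pop r0=0x23, sp=0xce
r5 is callee-saved → restored

REG = 0xf4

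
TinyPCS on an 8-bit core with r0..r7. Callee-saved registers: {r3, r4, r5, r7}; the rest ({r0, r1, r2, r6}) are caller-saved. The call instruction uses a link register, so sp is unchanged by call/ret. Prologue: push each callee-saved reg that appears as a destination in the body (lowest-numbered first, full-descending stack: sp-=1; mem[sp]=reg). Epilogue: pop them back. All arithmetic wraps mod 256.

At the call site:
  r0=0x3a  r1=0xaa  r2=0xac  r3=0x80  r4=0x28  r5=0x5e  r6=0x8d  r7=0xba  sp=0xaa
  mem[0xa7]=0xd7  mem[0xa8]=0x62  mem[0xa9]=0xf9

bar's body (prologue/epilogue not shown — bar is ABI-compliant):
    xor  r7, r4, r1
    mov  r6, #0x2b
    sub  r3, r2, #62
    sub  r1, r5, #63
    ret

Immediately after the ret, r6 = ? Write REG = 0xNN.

prologue: push r3 -> mem[0xa9]=0x80, sp=0xa9
prologue: push r7 -> mem[0xa8]=0xba, sp=0xa8
body[0] xor  r7, r4, r1 -> r7=0x82
body[1] mov  r6, #0x2b -> r6=0x2b
body[2] sub  r3, r2, #62 -> r3=0x6e
body[3] sub  r1, r5, #63 -> r1=0x1f
epilogue: pop r7=0xba, sp=0xa9
epilogue: pop r3=0x80, sp=0xaa
r6 is caller-saved -> body value

REG = 0x2b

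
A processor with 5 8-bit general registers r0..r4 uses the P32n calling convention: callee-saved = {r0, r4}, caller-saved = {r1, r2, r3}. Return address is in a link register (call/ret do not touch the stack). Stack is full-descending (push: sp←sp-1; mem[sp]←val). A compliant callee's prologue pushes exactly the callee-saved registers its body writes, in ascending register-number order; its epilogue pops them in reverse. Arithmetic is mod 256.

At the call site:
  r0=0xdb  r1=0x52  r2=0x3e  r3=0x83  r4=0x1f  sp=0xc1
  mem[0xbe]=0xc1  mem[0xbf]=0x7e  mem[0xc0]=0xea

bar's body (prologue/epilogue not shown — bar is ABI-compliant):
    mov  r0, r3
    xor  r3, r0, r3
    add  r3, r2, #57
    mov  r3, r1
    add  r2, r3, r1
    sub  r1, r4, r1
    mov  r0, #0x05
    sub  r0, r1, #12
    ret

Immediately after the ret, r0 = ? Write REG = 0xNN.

prologue: push r0 -> mem[0xc0]=0xdb, sp=0xc0
body[0] mov  r0, r3 -> r0=0x83
body[1] xor  r3, r0, r3 -> r3=0x00
body[2] add  r3, r2, #57 -> r3=0x77
body[3] mov  r3, r1 -> r3=0x52
body[4] add  r2, r3, r1 -> r2=0xa4
body[5] sub  r1, r4, r1 -> r1=0xcd
body[6] mov  r0, #0x05 -> r0=0x05
body[7] sub  r0, r1, #12 -> r0=0xc1
epilogue: pop r0=0xdb, sp=0xc1
r0 is callee-saved -> restored

REG = 0xdb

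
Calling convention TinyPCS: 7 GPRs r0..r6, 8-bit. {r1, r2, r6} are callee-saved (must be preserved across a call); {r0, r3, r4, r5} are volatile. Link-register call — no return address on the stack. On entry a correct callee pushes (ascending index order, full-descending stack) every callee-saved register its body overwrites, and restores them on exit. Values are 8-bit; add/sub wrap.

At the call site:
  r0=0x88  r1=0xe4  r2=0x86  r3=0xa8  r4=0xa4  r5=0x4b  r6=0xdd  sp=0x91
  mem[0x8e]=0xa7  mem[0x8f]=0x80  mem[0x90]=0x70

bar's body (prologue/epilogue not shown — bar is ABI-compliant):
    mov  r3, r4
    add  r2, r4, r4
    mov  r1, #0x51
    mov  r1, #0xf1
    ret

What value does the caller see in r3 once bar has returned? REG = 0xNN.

prologue: push r1 -> mem[0x90]=0xe4, sp=0x90
prologue: push r2 -> mem[0x8f]=0x86, sp=0x8f
body[0] mov  r3, r4 -> r3=0xa4
body[1] add  r2, r4, r4 -> r2=0x48
body[2] mov  r1, #0x51 -> r1=0x51
body[3] mov  r1, #0xf1 -> r1=0xf1
epilogue: pop r2=0x86, sp=0x90
epilogue: pop r1=0xe4, sp=0x91
r3 is caller-saved -> body value

REG = 0xa4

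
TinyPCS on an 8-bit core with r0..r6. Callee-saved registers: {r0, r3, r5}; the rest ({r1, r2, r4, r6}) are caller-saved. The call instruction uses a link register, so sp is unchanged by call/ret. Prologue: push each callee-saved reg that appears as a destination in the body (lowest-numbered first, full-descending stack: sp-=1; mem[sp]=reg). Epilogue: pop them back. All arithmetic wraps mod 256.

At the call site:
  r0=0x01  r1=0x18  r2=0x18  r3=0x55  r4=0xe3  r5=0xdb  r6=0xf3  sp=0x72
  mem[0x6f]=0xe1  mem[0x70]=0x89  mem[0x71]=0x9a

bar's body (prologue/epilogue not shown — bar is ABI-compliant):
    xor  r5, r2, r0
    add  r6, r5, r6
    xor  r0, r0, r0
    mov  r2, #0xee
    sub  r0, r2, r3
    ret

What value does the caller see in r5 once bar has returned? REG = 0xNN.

REG = 0xdb

prologue: push r0 -> mem[0x71]=0x01, sp=0x71
prologue: push r5 -> mem[0x70]=0xdb, sp=0x70
body[0] xor  r5, r2, r0 -> r5=0x19
body[1] add  r6, r5, r6 -> r6=0x0c
body[2] xor  r0, r0, r0 -> r0=0x00
body[3] mov  r2, #0xee -> r2=0xee
body[4] sub  r0, r2, r3 -> r0=0x99
epilogue: pop r5=0xdb, sp=0x71
epilogue: pop r0=0x01, sp=0x72
r5 is callee-saved -> restored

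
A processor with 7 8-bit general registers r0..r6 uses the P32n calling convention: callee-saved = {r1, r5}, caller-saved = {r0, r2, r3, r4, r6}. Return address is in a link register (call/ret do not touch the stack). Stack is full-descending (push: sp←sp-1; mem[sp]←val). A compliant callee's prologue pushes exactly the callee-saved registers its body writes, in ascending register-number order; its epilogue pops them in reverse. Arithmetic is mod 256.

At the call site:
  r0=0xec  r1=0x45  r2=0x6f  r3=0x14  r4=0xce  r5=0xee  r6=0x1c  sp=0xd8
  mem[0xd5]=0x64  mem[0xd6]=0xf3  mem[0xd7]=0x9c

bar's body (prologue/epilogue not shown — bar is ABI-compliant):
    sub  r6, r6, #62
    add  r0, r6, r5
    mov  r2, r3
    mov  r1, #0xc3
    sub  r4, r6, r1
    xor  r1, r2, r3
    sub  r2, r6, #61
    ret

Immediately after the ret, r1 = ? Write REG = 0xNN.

prologue: push r1 → mem[0xd7]=0x45, sp=0xd7
body[0] sub  r6, r6, #62 → r6=0xde
body[1] add  r0, r6, r5 → r0=0xcc
body[2] mov  r2, r3 → r2=0x14
body[3] mov  r1, #0xc3 → r1=0xc3
body[4] sub  r4, r6, r1 → r4=0x1b
body[5] xor  r1, r2, r3 → r1=0x00
body[6] sub  r2, r6, #61 → r2=0xa1
epilogue: pop r1=0x45, sp=0xd8
r1 is callee-saved → restored

REG = 0x45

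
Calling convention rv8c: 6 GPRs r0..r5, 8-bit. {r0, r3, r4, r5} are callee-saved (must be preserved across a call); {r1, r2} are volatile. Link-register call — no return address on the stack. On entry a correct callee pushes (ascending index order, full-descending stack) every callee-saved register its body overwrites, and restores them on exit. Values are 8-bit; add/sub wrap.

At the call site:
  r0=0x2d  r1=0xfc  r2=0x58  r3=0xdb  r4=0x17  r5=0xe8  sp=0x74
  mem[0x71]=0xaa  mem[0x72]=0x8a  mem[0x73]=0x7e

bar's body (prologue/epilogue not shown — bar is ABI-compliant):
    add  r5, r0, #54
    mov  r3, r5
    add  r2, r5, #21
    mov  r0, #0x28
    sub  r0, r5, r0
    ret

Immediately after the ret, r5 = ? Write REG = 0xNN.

prologue: push r0 -> mem[0x73]=0x2d, sp=0x73
prologue: push r3 -> mem[0x72]=0xdb, sp=0x72
prologue: push r5 -> mem[0x71]=0xe8, sp=0x71
body[0] add  r5, r0, #54 -> r5=0x63
body[1] mov  r3, r5 -> r3=0x63
body[2] add  r2, r5, #21 -> r2=0x78
body[3] mov  r0, #0x28 -> r0=0x28
body[4] sub  r0, r5, r0 -> r0=0x3b
epilogue: pop r5=0xe8, sp=0x72
epilogue: pop r3=0xdb, sp=0x73
epilogue: pop r0=0x2d, sp=0x74
r5 is callee-saved -> restored

REG = 0xe8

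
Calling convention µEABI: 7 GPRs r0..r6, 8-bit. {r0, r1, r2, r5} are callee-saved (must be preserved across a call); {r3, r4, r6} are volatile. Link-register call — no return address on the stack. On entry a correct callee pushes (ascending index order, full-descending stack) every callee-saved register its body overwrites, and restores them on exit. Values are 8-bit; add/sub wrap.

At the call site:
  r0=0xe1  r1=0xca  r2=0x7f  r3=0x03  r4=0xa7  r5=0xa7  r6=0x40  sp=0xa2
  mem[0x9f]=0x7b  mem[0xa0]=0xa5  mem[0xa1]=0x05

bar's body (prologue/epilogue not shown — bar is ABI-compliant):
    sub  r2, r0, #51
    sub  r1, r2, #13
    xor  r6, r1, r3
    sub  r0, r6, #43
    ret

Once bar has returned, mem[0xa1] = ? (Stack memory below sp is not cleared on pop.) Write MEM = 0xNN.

MEM = 0xe1

prologue: push r0 → mem[0xa1]=0xe1, sp=0xa1
prologue: push r1 → mem[0xa0]=0xca, sp=0xa0
prologue: push r2 → mem[0x9f]=0x7f, sp=0x9f
body[0] sub  r2, r0, #51 → r2=0xae
body[1] sub  r1, r2, #13 → r1=0xa1
body[2] xor  r6, r1, r3 → r6=0xa2
body[3] sub  r0, r6, #43 → r0=0x77
epilogue: pop r2=0x7f, sp=0xa0
epilogue: pop r1=0xca, sp=0xa1
epilogue: pop r0=0xe1, sp=0xa2
prologue pushed ['r0', 'r1', 'r2'] at ['0xa1', '0xa0', '0x9f']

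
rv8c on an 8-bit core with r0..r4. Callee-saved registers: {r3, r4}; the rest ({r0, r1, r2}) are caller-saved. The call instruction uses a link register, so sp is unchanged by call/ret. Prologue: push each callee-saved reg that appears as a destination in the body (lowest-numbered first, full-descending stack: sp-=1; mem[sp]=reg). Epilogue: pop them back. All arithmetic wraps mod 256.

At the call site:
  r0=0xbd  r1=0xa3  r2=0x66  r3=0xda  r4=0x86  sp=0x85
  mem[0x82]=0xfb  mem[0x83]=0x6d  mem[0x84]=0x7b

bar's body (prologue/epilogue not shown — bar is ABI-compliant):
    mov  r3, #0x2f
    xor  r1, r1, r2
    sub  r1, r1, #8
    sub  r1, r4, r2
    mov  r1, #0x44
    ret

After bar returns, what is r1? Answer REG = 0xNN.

REG = 0x44

prologue: push r3 -> mem[0x84]=0xda, sp=0x84
body[0] mov  r3, #0x2f -> r3=0x2f
body[1] xor  r1, r1, r2 -> r1=0xc5
body[2] sub  r1, r1, #8 -> r1=0xbd
body[3] sub  r1, r4, r2 -> r1=0x20
body[4] mov  r1, #0x44 -> r1=0x44
epilogue: pop r3=0xda, sp=0x85
r1 is caller-saved -> body value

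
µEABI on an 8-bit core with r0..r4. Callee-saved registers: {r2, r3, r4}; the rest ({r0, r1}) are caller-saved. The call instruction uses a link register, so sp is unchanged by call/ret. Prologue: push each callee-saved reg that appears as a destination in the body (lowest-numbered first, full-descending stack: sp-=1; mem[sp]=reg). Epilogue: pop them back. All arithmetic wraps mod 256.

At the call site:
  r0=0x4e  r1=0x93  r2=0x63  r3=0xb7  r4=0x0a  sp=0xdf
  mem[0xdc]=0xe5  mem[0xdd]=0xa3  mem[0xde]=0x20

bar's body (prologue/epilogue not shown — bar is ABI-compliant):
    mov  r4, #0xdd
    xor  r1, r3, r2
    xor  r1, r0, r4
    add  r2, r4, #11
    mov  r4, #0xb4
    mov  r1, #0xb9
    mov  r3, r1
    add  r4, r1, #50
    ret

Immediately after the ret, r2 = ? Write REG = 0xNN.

REG = 0x63

prologue: push r2 -> mem[0xde]=0x63, sp=0xde
prologue: push r3 -> mem[0xdd]=0xb7, sp=0xdd
prologue: push r4 -> mem[0xdc]=0x0a, sp=0xdc
body[0] mov  r4, #0xdd -> r4=0xdd
body[1] xor  r1, r3, r2 -> r1=0xd4
body[2] xor  r1, r0, r4 -> r1=0x93
body[3] add  r2, r4, #11 -> r2=0xe8
body[4] mov  r4, #0xb4 -> r4=0xb4
body[5] mov  r1, #0xb9 -> r1=0xb9
body[6] mov  r3, r1 -> r3=0xb9
body[7] add  r4, r1, #50 -> r4=0xeb
epilogue: pop r4=0x0a, sp=0xdd
epilogue: pop r3=0xb7, sp=0xde
epilogue: pop r2=0x63, sp=0xdf
r2 is callee-saved -> restored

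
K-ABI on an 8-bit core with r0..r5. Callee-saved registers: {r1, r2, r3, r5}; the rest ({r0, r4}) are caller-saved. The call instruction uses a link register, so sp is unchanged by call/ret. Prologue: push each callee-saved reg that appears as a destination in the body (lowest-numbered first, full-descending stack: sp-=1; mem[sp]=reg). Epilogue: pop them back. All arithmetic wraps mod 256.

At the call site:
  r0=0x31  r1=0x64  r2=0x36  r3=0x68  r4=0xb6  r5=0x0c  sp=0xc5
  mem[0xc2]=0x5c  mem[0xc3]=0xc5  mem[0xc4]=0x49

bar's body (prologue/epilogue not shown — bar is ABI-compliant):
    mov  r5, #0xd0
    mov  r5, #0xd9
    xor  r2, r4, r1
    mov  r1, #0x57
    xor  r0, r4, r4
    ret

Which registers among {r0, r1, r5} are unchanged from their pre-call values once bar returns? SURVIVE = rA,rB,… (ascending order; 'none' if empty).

SURVIVE = r1,r5

prologue: push r1 → mem[0xc4]=0x64, sp=0xc4
prologue: push r2 → mem[0xc3]=0x36, sp=0xc3
prologue: push r5 → mem[0xc2]=0x0c, sp=0xc2
body[0] mov  r5, #0xd0 → r5=0xd0
body[1] mov  r5, #0xd9 → r5=0xd9
body[2] xor  r2, r4, r1 → r2=0xd2
body[3] mov  r1, #0x57 → r1=0x57
body[4] xor  r0, r4, r4 → r0=0x00
epilogue: pop r5=0x0c, sp=0xc3
epilogue: pop r2=0x36, sp=0xc4
epilogue: pop r1=0x64, sp=0xc5
r0: caller-saved, written=True
r1: callee-saved, written=True
r5: callee-saved, written=True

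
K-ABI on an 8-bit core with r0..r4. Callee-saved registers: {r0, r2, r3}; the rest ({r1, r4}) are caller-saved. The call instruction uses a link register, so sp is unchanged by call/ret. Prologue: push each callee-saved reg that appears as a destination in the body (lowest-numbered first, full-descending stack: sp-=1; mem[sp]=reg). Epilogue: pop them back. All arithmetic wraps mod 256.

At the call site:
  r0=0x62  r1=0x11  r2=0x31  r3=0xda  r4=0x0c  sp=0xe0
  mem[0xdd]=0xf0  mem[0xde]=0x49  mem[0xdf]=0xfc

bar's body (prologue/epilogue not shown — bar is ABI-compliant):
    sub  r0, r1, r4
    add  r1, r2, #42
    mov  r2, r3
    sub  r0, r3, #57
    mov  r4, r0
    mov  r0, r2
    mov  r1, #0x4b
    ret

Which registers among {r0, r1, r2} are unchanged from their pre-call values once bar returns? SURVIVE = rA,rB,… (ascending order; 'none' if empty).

SURVIVE = r0,r2

prologue: push r0 → mem[0xdf]=0x62, sp=0xdf
prologue: push r2 → mem[0xde]=0x31, sp=0xde
body[0] sub  r0, r1, r4 → r0=0x05
body[1] add  r1, r2, #42 → r1=0x5b
body[2] mov  r2, r3 → r2=0xda
body[3] sub  r0, r3, #57 → r0=0xa1
body[4] mov  r4, r0 → r4=0xa1
body[5] mov  r0, r2 → r0=0xda
body[6] mov  r1, #0x4b → r1=0x4b
epilogue: pop r2=0x31, sp=0xdf
epilogue: pop r0=0x62, sp=0xe0
r0: callee-saved, written=True
r1: caller-saved, written=True
r2: callee-saved, written=True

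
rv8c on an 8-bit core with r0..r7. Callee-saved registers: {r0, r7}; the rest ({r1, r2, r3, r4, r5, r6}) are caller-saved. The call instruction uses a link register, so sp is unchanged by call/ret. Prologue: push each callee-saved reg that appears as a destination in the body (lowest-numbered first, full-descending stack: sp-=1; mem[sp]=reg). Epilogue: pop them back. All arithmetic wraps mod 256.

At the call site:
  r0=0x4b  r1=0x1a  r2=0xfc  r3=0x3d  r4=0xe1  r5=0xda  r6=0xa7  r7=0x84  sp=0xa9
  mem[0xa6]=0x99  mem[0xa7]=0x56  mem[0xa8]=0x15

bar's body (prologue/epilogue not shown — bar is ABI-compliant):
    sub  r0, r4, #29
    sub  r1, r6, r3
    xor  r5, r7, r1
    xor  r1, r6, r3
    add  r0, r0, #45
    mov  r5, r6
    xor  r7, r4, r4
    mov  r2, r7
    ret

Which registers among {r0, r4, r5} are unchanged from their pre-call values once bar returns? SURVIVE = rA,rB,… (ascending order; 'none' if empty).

SURVIVE = r0,r4

prologue: push r0 → mem[0xa8]=0x4b, sp=0xa8
prologue: push r7 → mem[0xa7]=0x84, sp=0xa7
body[0] sub  r0, r4, #29 → r0=0xc4
body[1] sub  r1, r6, r3 → r1=0x6a
body[2] xor  r5, r7, r1 → r5=0xee
body[3] xor  r1, r6, r3 → r1=0x9a
body[4] add  r0, r0, #45 → r0=0xf1
body[5] mov  r5, r6 → r5=0xa7
body[6] xor  r7, r4, r4 → r7=0x00
body[7] mov  r2, r7 → r2=0x00
epilogue: pop r7=0x84, sp=0xa8
epilogue: pop r0=0x4b, sp=0xa9
r0: callee-saved, written=True
r4: caller-saved, written=False
r5: caller-saved, written=True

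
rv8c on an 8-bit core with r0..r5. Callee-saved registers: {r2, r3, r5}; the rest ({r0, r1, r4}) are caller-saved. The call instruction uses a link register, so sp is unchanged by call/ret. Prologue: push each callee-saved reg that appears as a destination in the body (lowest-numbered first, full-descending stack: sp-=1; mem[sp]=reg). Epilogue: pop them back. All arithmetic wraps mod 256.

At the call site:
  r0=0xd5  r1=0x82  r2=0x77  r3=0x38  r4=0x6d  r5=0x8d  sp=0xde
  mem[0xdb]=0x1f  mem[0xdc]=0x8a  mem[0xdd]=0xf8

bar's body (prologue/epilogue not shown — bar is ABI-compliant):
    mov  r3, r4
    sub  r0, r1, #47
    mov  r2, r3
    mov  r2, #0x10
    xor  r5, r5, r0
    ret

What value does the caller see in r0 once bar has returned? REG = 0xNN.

REG = 0x53

prologue: push r2 → mem[0xdd]=0x77, sp=0xdd
prologue: push r3 → mem[0xdc]=0x38, sp=0xdc
prologue: push r5 → mem[0xdb]=0x8d, sp=0xdb
body[0] mov  r3, r4 → r3=0x6d
body[1] sub  r0, r1, #47 → r0=0x53
body[2] mov  r2, r3 → r2=0x6d
body[3] mov  r2, #0x10 → r2=0x10
body[4] xor  r5, r5, r0 → r5=0xde
epilogue: pop r5=0x8d, sp=0xdc
epilogue: pop r3=0x38, sp=0xdd
epilogue: pop r2=0x77, sp=0xde
r0 is caller-saved → body value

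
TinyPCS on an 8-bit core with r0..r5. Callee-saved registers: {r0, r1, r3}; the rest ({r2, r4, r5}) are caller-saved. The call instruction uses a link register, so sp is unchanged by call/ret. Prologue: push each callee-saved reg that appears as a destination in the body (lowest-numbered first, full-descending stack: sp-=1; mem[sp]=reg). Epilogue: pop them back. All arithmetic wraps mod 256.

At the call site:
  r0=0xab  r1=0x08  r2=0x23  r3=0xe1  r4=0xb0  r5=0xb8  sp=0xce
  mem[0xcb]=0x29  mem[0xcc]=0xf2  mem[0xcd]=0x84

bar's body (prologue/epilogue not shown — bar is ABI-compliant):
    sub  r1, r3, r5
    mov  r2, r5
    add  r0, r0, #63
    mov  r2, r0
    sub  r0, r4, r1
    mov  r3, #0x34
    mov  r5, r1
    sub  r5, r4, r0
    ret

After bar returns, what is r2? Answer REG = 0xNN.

REG = 0xea

prologue: push r0 -> mem[0xcd]=0xab, sp=0xcd
prologue: push r1 -> mem[0xcc]=0x08, sp=0xcc
prologue: push r3 -> mem[0xcb]=0xe1, sp=0xcb
body[0] sub  r1, r3, r5 -> r1=0x29
body[1] mov  r2, r5 -> r2=0xb8
body[2] add  r0, r0, #63 -> r0=0xea
body[3] mov  r2, r0 -> r2=0xea
body[4] sub  r0, r4, r1 -> r0=0x87
body[5] mov  r3, #0x34 -> r3=0x34
body[6] mov  r5, r1 -> r5=0x29
body[7] sub  r5, r4, r0 -> r5=0x29
epilogue: pop r3=0xe1, sp=0xcc
epilogue: pop r1=0x08, sp=0xcd
epilogue: pop r0=0xab, sp=0xce
r2 is caller-saved -> body value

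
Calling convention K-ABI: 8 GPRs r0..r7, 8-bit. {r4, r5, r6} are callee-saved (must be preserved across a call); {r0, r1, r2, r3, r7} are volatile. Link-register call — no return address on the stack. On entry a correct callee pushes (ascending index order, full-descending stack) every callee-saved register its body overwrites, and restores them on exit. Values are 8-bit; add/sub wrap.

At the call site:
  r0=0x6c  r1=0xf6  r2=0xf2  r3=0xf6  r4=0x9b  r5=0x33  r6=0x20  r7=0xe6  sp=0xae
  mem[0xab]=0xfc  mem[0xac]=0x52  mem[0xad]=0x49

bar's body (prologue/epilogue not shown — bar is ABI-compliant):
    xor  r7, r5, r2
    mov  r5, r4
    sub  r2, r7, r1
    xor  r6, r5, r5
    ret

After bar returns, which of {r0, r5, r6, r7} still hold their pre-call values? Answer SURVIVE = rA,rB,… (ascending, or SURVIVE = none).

prologue: push r5 → mem[0xad]=0x33, sp=0xad
prologue: push r6 → mem[0xac]=0x20, sp=0xac
body[0] xor  r7, r5, r2 → r7=0xc1
body[1] mov  r5, r4 → r5=0x9b
body[2] sub  r2, r7, r1 → r2=0xcb
body[3] xor  r6, r5, r5 → r6=0x00
epilogue: pop r6=0x20, sp=0xad
epilogue: pop r5=0x33, sp=0xae
r0: caller-saved, written=False
r5: callee-saved, written=True
r6: callee-saved, written=True
r7: caller-saved, written=True

SURVIVE = r0,r5,r6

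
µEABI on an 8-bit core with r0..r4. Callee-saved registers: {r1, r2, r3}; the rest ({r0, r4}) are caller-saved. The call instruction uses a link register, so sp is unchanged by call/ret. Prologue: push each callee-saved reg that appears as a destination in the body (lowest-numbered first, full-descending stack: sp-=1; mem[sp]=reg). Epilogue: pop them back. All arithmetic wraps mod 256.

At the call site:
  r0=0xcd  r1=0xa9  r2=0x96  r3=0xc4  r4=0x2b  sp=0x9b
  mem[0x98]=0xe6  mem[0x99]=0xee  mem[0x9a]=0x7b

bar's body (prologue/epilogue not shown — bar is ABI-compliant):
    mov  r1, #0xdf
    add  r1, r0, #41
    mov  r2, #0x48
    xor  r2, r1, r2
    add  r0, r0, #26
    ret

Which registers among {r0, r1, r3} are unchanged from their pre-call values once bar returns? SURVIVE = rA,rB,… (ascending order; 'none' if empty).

prologue: push r1 → mem[0x9a]=0xa9, sp=0x9a
prologue: push r2 → mem[0x99]=0x96, sp=0x99
body[0] mov  r1, #0xdf → r1=0xdf
body[1] add  r1, r0, #41 → r1=0xf6
body[2] mov  r2, #0x48 → r2=0x48
body[3] xor  r2, r1, r2 → r2=0xbe
body[4] add  r0, r0, #26 → r0=0xe7
epilogue: pop r2=0x96, sp=0x9a
epilogue: pop r1=0xa9, sp=0x9b
r0: caller-saved, written=True
r1: callee-saved, written=True
r3: callee-saved, written=False

SURVIVE = r1,r3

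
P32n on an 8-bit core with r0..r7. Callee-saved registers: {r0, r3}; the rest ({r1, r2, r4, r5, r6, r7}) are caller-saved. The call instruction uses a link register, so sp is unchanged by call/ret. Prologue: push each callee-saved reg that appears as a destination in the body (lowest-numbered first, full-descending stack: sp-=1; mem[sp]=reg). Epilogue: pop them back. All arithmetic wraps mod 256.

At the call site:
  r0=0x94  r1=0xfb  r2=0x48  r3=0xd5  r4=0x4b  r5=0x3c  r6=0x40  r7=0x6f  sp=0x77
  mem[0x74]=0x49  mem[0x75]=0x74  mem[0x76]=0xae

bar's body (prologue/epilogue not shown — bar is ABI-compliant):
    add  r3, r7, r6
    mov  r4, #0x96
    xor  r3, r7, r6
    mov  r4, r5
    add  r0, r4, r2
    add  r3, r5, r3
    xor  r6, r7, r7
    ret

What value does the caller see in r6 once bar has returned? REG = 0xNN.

prologue: push r0 → mem[0x76]=0x94, sp=0x76
prologue: push r3 → mem[0x75]=0xd5, sp=0x75
body[0] add  r3, r7, r6 → r3=0xaf
body[1] mov  r4, #0x96 → r4=0x96
body[2] xor  r3, r7, r6 → r3=0x2f
body[3] mov  r4, r5 → r4=0x3c
body[4] add  r0, r4, r2 → r0=0x84
body[5] add  r3, r5, r3 → r3=0x6b
body[6] xor  r6, r7, r7 → r6=0x00
epilogue: pop r3=0xd5, sp=0x76
epilogue: pop r0=0x94, sp=0x77
r6 is caller-saved → body value

REG = 0x00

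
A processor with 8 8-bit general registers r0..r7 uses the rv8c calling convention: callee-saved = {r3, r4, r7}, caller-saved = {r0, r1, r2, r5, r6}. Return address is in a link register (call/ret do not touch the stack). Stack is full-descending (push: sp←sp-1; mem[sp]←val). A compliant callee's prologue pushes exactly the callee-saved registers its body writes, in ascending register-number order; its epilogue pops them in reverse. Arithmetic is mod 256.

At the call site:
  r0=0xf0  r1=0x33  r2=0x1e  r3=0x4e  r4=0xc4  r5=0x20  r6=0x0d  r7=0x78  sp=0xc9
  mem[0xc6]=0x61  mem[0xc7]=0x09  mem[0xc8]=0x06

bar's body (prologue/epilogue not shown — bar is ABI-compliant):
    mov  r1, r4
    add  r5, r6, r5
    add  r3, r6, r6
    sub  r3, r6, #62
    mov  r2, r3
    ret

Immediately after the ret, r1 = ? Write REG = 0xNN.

prologue: push r3 -> mem[0xc8]=0x4e, sp=0xc8
body[0] mov  r1, r4 -> r1=0xc4
body[1] add  r5, r6, r5 -> r5=0x2d
body[2] add  r3, r6, r6 -> r3=0x1a
body[3] sub  r3, r6, #62 -> r3=0xcf
body[4] mov  r2, r3 -> r2=0xcf
epilogue: pop r3=0x4e, sp=0xc9
r1 is caller-saved -> body value

REG = 0xc4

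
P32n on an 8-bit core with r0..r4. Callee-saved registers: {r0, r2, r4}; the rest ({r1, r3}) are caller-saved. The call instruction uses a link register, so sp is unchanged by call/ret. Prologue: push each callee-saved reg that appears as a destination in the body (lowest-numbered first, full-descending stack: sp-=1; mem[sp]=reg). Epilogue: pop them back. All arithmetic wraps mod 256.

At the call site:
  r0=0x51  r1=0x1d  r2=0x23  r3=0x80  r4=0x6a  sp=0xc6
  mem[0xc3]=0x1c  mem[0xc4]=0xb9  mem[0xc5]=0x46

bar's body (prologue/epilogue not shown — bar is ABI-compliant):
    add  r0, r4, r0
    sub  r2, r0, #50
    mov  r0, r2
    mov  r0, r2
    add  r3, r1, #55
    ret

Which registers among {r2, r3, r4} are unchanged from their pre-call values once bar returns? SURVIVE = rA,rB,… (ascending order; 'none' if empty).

prologue: push r0 → mem[0xc5]=0x51, sp=0xc5
prologue: push r2 → mem[0xc4]=0x23, sp=0xc4
body[0] add  r0, r4, r0 → r0=0xbb
body[1] sub  r2, r0, #50 → r2=0x89
body[2] mov  r0, r2 → r0=0x89
body[3] mov  r0, r2 → r0=0x89
body[4] add  r3, r1, #55 → r3=0x54
epilogue: pop r2=0x23, sp=0xc5
epilogue: pop r0=0x51, sp=0xc6
r2: callee-saved, written=True
r3: caller-saved, written=True
r4: callee-saved, written=False

SURVIVE = r2,r4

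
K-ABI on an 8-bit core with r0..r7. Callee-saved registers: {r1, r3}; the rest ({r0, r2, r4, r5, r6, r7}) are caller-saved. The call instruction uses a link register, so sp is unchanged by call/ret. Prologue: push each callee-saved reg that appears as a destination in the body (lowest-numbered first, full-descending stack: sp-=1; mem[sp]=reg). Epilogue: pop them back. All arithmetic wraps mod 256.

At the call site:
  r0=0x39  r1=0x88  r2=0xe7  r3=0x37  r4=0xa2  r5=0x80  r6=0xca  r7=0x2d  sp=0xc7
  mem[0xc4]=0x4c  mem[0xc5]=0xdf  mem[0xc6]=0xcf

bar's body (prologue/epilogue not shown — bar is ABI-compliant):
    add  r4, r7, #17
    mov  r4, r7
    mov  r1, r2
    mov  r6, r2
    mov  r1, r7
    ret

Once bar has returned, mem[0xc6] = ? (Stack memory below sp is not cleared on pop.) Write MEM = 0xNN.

prologue: push r1 → mem[0xc6]=0x88, sp=0xc6
body[0] add  r4, r7, #17 → r4=0x3e
body[1] mov  r4, r7 → r4=0x2d
body[2] mov  r1, r2 → r1=0xe7
body[3] mov  r6, r2 → r6=0xe7
body[4] mov  r1, r7 → r1=0x2d
epilogue: pop r1=0x88, sp=0xc7
prologue pushed ['r1'] at ['0xc6']

MEM = 0x88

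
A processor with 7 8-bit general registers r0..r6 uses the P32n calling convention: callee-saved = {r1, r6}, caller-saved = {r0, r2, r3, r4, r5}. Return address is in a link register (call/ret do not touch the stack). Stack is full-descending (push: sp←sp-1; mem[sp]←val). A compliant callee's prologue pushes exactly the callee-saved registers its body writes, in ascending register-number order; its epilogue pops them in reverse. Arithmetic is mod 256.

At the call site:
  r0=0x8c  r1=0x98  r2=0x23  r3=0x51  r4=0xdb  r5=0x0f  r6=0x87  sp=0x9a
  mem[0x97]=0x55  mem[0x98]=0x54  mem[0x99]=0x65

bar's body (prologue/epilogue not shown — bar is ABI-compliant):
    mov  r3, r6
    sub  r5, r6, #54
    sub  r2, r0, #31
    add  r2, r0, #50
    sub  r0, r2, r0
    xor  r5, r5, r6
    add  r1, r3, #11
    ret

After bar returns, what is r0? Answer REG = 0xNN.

REG = 0x32

prologue: push r1 → mem[0x99]=0x98, sp=0x99
body[0] mov  r3, r6 → r3=0x87
body[1] sub  r5, r6, #54 → r5=0x51
body[2] sub  r2, r0, #31 → r2=0x6d
body[3] add  r2, r0, #50 → r2=0xbe
body[4] sub  r0, r2, r0 → r0=0x32
body[5] xor  r5, r5, r6 → r5=0xd6
body[6] add  r1, r3, #11 → r1=0x92
epilogue: pop r1=0x98, sp=0x9a
r0 is caller-saved → body value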